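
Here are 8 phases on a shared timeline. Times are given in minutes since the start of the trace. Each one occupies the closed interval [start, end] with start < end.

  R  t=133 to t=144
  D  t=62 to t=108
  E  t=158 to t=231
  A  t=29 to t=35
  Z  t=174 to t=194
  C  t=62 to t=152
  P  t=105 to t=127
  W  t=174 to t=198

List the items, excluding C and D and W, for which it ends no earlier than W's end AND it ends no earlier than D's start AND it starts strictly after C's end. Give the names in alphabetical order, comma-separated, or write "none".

E

Conditions: its end is no earlier than W's end (X.end >= t=198) AND its end is no earlier than D's start (X.end >= t=62) AND its start is strictly after C's end (X.start > t=152).
A: end t=35 >= t=198? ✗; end t=35 >= t=62? ✗; start t=29 > t=152? ✗ → no.
E: end t=231 >= t=198? ✓; end t=231 >= t=62? ✓; start t=158 > t=152? ✓ → yes.
P: end t=127 >= t=198? ✗; end t=127 >= t=62? ✓; start t=105 > t=152? ✗ → no.
R: end t=144 >= t=198? ✗; end t=144 >= t=62? ✓; start t=133 > t=152? ✗ → no.
Z: end t=194 >= t=198? ✗; end t=194 >= t=62? ✓; start t=174 > t=152? ✓ → no.
Result: E.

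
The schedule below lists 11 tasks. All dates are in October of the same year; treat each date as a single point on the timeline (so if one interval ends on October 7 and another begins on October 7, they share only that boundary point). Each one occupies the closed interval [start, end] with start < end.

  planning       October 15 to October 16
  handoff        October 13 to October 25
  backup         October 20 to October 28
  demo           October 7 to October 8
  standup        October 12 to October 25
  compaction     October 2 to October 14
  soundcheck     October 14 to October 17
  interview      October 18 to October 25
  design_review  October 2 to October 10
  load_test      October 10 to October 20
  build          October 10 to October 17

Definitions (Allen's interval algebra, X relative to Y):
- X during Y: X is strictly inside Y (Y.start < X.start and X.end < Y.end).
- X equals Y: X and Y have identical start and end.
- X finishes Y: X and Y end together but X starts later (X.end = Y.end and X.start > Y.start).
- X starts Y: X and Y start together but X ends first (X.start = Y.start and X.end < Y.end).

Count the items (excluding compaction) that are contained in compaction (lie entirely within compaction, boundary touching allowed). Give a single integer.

Target compaction = [October 2, October 14].
backup [October 20, October 28] → after → no.
build [October 10, October 17] → overlapped-by → no.
demo [October 7, October 8] → during → counts.
design_review [October 2, October 10] → starts → counts.
handoff [October 13, October 25] → overlapped-by → no.
interview [October 18, October 25] → after → no.
load_test [October 10, October 20] → overlapped-by → no.
planning [October 15, October 16] → after → no.
soundcheck [October 14, October 17] → met-by → no.
standup [October 12, October 25] → overlapped-by → no.
Total: 2.

2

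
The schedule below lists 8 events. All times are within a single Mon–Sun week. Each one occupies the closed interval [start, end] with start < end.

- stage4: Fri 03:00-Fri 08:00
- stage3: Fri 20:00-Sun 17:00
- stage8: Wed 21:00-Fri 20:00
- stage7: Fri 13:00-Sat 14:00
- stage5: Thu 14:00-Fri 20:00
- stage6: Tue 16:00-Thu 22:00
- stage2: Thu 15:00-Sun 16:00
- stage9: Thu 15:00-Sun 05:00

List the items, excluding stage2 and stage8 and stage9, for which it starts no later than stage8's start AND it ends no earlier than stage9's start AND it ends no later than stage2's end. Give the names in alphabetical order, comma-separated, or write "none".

Conditions: its start is no later than stage8's start (X.start <= Wed 21:00) AND its end is no earlier than stage9's start (X.end >= Thu 15:00) AND its end is no later than stage2's end (X.end <= Sun 16:00).
stage3: start Fri 20:00 <= Wed 21:00? ✗; end Sun 17:00 >= Thu 15:00? ✓; end Sun 17:00 <= Sun 16:00? ✗ → no.
stage4: start Fri 03:00 <= Wed 21:00? ✗; end Fri 08:00 >= Thu 15:00? ✓; end Fri 08:00 <= Sun 16:00? ✓ → no.
stage5: start Thu 14:00 <= Wed 21:00? ✗; end Fri 20:00 >= Thu 15:00? ✓; end Fri 20:00 <= Sun 16:00? ✓ → no.
stage6: start Tue 16:00 <= Wed 21:00? ✓; end Thu 22:00 >= Thu 15:00? ✓; end Thu 22:00 <= Sun 16:00? ✓ → yes.
stage7: start Fri 13:00 <= Wed 21:00? ✗; end Sat 14:00 >= Thu 15:00? ✓; end Sat 14:00 <= Sun 16:00? ✓ → no.
Result: stage6.

stage6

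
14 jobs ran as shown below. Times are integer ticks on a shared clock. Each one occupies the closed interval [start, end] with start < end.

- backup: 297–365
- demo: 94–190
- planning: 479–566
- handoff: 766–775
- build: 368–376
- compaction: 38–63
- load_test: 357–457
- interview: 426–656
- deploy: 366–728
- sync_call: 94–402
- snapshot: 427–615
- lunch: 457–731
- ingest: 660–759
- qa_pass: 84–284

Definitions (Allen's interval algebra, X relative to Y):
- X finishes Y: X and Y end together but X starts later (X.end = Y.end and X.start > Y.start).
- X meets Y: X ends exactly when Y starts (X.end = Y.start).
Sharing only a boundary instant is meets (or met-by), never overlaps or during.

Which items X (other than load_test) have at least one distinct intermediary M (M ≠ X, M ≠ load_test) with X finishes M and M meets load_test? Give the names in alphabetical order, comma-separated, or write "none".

none

Target load_test = [357, 457].
Intermediaries M with M meets load_test: none.
Union: none.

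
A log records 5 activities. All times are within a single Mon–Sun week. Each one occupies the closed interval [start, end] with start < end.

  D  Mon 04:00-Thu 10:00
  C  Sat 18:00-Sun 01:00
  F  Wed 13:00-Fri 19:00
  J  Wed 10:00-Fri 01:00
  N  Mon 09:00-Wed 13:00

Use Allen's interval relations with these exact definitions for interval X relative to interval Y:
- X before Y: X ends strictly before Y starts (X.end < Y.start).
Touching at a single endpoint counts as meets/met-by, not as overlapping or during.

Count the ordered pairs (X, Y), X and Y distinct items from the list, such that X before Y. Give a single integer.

Checking all 20 ordered pairs for relation 'before'; matching pairs in alphabetical order:
(D, C): D before C ✓
(F, C): F before C ✓
(J, C): J before C ✓
(N, C): N before C ✓
Count: 4.

4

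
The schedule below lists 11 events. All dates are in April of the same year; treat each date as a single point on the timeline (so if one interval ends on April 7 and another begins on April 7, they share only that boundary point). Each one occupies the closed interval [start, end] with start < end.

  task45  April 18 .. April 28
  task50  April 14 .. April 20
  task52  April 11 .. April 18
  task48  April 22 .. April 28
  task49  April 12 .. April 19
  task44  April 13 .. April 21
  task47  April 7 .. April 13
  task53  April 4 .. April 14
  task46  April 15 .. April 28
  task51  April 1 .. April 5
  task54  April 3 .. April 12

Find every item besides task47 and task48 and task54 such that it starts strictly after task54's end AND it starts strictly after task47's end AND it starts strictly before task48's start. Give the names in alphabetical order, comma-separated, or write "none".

task45, task46, task50

Conditions: its start is strictly after task54's end (X.start > April 12) AND its start is strictly after task47's end (X.start > April 13) AND its start is strictly before task48's start (X.start < April 22).
task44: start April 13 > April 12? ✓; start April 13 > April 13? ✗; start April 13 < April 22? ✓ → no.
task45: start April 18 > April 12? ✓; start April 18 > April 13? ✓; start April 18 < April 22? ✓ → yes.
task46: start April 15 > April 12? ✓; start April 15 > April 13? ✓; start April 15 < April 22? ✓ → yes.
task49: start April 12 > April 12? ✗; start April 12 > April 13? ✗; start April 12 < April 22? ✓ → no.
task50: start April 14 > April 12? ✓; start April 14 > April 13? ✓; start April 14 < April 22? ✓ → yes.
task51: start April 1 > April 12? ✗; start April 1 > April 13? ✗; start April 1 < April 22? ✓ → no.
task52: start April 11 > April 12? ✗; start April 11 > April 13? ✗; start April 11 < April 22? ✓ → no.
task53: start April 4 > April 12? ✗; start April 4 > April 13? ✗; start April 4 < April 22? ✓ → no.
Result: task45, task46, task50.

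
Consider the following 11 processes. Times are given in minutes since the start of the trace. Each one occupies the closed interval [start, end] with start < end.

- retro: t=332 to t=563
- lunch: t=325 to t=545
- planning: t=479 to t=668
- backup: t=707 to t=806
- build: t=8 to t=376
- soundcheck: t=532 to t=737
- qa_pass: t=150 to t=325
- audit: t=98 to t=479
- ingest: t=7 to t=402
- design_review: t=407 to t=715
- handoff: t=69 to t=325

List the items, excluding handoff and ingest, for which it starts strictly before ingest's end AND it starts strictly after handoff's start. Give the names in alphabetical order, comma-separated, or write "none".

audit, lunch, qa_pass, retro

Conditions: its start is strictly before ingest's end (X.start < t=402) AND its start is strictly after handoff's start (X.start > t=69).
audit: start t=98 < t=402? ✓; start t=98 > t=69? ✓ → yes.
backup: start t=707 < t=402? ✗; start t=707 > t=69? ✓ → no.
build: start t=8 < t=402? ✓; start t=8 > t=69? ✗ → no.
design_review: start t=407 < t=402? ✗; start t=407 > t=69? ✓ → no.
lunch: start t=325 < t=402? ✓; start t=325 > t=69? ✓ → yes.
planning: start t=479 < t=402? ✗; start t=479 > t=69? ✓ → no.
qa_pass: start t=150 < t=402? ✓; start t=150 > t=69? ✓ → yes.
retro: start t=332 < t=402? ✓; start t=332 > t=69? ✓ → yes.
soundcheck: start t=532 < t=402? ✗; start t=532 > t=69? ✓ → no.
Result: audit, lunch, qa_pass, retro.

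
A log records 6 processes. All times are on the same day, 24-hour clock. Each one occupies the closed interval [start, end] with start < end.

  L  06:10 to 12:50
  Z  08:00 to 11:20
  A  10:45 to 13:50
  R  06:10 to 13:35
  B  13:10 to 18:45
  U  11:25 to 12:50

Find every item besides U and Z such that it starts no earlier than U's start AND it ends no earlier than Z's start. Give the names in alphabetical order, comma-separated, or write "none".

Conditions: its start is no earlier than U's start (X.start >= 11:25) AND its end is no earlier than Z's start (X.end >= 08:00).
A: start 10:45 >= 11:25? ✗; end 13:50 >= 08:00? ✓ → no.
B: start 13:10 >= 11:25? ✓; end 18:45 >= 08:00? ✓ → yes.
L: start 06:10 >= 11:25? ✗; end 12:50 >= 08:00? ✓ → no.
R: start 06:10 >= 11:25? ✗; end 13:35 >= 08:00? ✓ → no.
Result: B.

B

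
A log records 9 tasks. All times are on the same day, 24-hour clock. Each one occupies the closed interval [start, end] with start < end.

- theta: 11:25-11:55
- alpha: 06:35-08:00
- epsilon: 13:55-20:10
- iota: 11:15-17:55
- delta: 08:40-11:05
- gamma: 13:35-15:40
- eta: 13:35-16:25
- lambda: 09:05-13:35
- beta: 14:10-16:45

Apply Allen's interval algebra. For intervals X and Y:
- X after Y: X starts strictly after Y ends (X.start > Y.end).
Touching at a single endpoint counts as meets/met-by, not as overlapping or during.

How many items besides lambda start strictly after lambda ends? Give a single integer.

Target lambda = [09:05, 13:35].
alpha [06:35, 08:00] → before → no.
beta [14:10, 16:45] → after → counts.
delta [08:40, 11:05] → overlaps → no.
epsilon [13:55, 20:10] → after → counts.
eta [13:35, 16:25] → met-by → no.
gamma [13:35, 15:40] → met-by → no.
iota [11:15, 17:55] → overlapped-by → no.
theta [11:25, 11:55] → during → no.
Total: 2.

2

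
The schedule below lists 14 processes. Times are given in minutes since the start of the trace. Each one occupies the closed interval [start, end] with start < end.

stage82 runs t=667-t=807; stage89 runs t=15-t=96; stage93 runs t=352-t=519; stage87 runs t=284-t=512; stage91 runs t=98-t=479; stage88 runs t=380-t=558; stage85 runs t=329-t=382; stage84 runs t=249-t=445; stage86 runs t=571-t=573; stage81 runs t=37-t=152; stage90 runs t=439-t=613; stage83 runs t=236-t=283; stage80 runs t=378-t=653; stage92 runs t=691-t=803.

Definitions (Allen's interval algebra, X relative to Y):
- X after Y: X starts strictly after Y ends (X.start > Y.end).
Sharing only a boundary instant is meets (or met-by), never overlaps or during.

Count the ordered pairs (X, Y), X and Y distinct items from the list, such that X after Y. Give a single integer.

57

Checking all 182 ordered pairs for relation 'after'; matching pairs in alphabetical order:
(stage80, stage81): stage80 after stage81 ✓
(stage80, stage83): stage80 after stage83 ✓
(stage80, stage89): stage80 after stage89 ✓
(stage82, stage80): stage82 after stage80 ✓
(stage82, stage81): stage82 after stage81 ✓
(stage82, stage83): stage82 after stage83 ✓
(stage82, stage84): stage82 after stage84 ✓
(stage82, stage85): stage82 after stage85 ✓
(stage82, stage86): stage82 after stage86 ✓
(stage82, stage87): stage82 after stage87 ✓
(stage82, stage88): stage82 after stage88 ✓
(stage82, stage89): stage82 after stage89 ✓
(stage82, stage90): stage82 after stage90 ✓
(stage82, stage91): stage82 after stage91 ✓
(stage82, stage93): stage82 after stage93 ✓
(stage83, stage81): stage83 after stage81 ✓
(stage83, stage89): stage83 after stage89 ✓
(stage84, stage81): stage84 after stage81 ✓
(stage84, stage89): stage84 after stage89 ✓
(stage85, stage81): stage85 after stage81 ✓
(stage85, stage83): stage85 after stage83 ✓
(stage85, stage89): stage85 after stage89 ✓
(stage86, stage81): stage86 after stage81 ✓
(stage86, stage83): stage86 after stage83 ✓
... plus 33 further pairs not listed.
Count: 57.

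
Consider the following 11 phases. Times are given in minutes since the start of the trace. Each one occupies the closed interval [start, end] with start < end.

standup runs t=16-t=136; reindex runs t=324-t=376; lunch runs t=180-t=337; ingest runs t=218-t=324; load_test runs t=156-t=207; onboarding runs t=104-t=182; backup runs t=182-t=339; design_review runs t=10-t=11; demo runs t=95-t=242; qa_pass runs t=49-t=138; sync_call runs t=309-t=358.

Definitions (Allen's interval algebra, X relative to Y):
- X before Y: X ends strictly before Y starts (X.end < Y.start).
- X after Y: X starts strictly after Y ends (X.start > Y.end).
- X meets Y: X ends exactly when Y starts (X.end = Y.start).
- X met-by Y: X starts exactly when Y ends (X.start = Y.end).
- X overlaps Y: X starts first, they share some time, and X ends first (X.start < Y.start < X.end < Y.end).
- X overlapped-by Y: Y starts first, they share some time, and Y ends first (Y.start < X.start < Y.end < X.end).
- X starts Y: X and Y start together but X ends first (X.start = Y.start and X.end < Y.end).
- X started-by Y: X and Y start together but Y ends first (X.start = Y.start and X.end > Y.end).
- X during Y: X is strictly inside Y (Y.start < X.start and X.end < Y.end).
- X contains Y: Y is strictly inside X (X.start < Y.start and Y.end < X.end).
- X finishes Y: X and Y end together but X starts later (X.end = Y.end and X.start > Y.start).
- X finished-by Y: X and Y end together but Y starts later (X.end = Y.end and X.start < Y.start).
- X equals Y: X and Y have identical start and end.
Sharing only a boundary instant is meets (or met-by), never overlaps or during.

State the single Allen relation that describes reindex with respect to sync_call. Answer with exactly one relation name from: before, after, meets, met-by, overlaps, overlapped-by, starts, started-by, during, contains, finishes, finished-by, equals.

overlapped-by

reindex = [t=324, t=376]; sync_call = [t=309, t=358].
Compare endpoints: reindex.start > sync_call.start, reindex.start < sync_call.end, reindex.end > sync_call.start, reindex.end > sync_call.end.
That pattern is 'overlapped-by'.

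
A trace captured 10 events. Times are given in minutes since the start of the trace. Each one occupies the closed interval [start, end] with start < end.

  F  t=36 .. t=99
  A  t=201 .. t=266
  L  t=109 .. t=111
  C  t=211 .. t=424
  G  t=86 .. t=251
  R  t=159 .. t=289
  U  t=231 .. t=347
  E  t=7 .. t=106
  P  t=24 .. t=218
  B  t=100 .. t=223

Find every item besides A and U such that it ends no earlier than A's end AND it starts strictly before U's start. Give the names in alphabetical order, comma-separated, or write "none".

Conditions: its end is no earlier than A's end (X.end >= t=266) AND its start is strictly before U's start (X.start < t=231).
B: end t=223 >= t=266? ✗; start t=100 < t=231? ✓ → no.
C: end t=424 >= t=266? ✓; start t=211 < t=231? ✓ → yes.
E: end t=106 >= t=266? ✗; start t=7 < t=231? ✓ → no.
F: end t=99 >= t=266? ✗; start t=36 < t=231? ✓ → no.
G: end t=251 >= t=266? ✗; start t=86 < t=231? ✓ → no.
L: end t=111 >= t=266? ✗; start t=109 < t=231? ✓ → no.
P: end t=218 >= t=266? ✗; start t=24 < t=231? ✓ → no.
R: end t=289 >= t=266? ✓; start t=159 < t=231? ✓ → yes.
Result: C, R.

C, R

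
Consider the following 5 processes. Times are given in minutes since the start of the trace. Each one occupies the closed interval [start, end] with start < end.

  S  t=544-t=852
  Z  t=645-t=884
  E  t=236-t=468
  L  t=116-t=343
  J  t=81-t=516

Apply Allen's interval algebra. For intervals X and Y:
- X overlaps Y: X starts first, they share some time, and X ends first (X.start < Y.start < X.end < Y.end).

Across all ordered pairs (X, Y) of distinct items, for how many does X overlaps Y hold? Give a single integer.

Checking all 20 ordered pairs for relation 'overlaps'; matching pairs in alphabetical order:
(L, E): L overlaps E ✓
(S, Z): S overlaps Z ✓
Count: 2.

2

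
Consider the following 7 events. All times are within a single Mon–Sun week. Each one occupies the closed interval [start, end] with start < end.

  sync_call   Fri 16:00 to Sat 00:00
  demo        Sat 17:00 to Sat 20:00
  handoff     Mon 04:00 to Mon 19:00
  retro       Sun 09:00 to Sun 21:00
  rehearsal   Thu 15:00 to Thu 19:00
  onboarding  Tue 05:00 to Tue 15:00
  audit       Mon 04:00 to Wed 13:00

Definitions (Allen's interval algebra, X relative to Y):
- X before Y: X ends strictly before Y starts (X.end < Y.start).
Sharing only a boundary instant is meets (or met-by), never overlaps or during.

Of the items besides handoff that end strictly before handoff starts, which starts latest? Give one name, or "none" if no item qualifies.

Target handoff = [Mon 04:00, Mon 19:00].
audit [Mon 04:00, Wed 13:00] → started-by → excluded.
demo [Sat 17:00, Sat 20:00] → after → excluded.
onboarding [Tue 05:00, Tue 15:00] → after → excluded.
rehearsal [Thu 15:00, Thu 19:00] → after → excluded.
retro [Sun 09:00, Sun 21:00] → after → excluded.
sync_call [Fri 16:00, Sat 00:00] → after → excluded.
No candidates → none.

none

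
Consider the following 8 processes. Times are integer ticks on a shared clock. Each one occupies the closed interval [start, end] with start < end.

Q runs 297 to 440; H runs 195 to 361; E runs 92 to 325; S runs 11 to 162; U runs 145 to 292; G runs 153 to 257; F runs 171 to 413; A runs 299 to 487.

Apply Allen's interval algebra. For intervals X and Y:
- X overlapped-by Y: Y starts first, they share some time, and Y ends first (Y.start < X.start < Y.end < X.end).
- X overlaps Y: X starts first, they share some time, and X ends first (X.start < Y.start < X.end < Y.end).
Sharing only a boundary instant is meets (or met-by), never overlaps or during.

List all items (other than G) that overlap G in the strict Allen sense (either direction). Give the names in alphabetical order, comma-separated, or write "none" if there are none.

Target G = [153, 257].
A [299, 487] → after → no.
E [92, 325] → contains → no.
F [171, 413] → overlapped-by → yes.
H [195, 361] → overlapped-by → yes.
Q [297, 440] → after → no.
S [11, 162] → overlaps → yes.
U [145, 292] → contains → no.
Result: F, H, S.

F, H, S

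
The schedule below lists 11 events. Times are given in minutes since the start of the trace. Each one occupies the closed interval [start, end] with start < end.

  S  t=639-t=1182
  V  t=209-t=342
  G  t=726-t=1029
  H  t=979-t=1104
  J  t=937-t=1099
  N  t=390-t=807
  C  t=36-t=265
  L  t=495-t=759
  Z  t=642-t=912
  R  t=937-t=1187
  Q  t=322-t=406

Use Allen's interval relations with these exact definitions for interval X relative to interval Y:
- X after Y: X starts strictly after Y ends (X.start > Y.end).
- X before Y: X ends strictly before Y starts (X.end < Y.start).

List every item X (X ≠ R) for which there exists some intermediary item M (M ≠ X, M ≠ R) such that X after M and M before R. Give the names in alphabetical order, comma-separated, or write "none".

G, H, J, L, N, Q, S, Z

Target R = [t=937, t=1187].
Intermediaries M with M before R: C, L, N, Q, V, Z.
Via C — items with X after C: G, H, J, L, N, Q, S, Z.
Via L — items with X after L: H, J.
Via N — items with X after N: H, J.
Via Q — items with X after Q: G, H, J, L, S, Z.
Via V — items with X after V: G, H, J, L, N, S, Z.
Via Z — items with X after Z: H, J.
Union: G, H, J, L, N, Q, S, Z.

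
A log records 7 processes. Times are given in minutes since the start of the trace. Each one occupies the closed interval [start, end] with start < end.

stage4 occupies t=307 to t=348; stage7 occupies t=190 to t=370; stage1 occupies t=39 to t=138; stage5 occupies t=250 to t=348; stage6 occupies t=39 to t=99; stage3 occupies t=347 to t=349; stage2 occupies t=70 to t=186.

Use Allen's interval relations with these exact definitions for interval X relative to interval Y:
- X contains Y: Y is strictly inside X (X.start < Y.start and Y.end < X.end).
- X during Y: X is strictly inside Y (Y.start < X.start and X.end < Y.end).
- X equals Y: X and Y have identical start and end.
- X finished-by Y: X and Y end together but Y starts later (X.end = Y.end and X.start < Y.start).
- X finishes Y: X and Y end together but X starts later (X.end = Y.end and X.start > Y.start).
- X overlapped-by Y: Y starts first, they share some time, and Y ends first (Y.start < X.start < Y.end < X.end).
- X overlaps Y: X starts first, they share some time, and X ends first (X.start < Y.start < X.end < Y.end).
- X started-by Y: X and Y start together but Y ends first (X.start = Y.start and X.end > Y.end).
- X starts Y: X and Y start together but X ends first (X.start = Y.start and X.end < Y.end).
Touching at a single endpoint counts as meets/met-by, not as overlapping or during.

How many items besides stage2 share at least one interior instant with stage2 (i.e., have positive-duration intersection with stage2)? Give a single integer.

Target stage2 = [t=70, t=186].
stage1 [t=39, t=138] → overlaps → counts.
stage3 [t=347, t=349] → after → no.
stage4 [t=307, t=348] → after → no.
stage5 [t=250, t=348] → after → no.
stage6 [t=39, t=99] → overlaps → counts.
stage7 [t=190, t=370] → after → no.
Total: 2.

2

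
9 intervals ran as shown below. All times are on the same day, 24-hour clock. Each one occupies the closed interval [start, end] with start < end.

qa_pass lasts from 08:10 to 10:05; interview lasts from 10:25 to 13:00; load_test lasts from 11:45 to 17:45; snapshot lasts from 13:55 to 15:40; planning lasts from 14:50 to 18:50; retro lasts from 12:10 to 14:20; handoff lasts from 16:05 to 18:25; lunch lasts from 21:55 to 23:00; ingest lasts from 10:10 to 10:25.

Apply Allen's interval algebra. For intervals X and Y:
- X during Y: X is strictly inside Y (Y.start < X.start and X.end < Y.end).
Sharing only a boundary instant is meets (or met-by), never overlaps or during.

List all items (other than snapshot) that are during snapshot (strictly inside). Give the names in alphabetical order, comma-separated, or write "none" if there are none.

none

Target snapshot = [13:55, 15:40].
handoff [16:05, 18:25] → after → no.
ingest [10:10, 10:25] → before → no.
interview [10:25, 13:00] → before → no.
load_test [11:45, 17:45] → contains → no.
lunch [21:55, 23:00] → after → no.
planning [14:50, 18:50] → overlapped-by → no.
qa_pass [08:10, 10:05] → before → no.
retro [12:10, 14:20] → overlaps → no.
Result: none.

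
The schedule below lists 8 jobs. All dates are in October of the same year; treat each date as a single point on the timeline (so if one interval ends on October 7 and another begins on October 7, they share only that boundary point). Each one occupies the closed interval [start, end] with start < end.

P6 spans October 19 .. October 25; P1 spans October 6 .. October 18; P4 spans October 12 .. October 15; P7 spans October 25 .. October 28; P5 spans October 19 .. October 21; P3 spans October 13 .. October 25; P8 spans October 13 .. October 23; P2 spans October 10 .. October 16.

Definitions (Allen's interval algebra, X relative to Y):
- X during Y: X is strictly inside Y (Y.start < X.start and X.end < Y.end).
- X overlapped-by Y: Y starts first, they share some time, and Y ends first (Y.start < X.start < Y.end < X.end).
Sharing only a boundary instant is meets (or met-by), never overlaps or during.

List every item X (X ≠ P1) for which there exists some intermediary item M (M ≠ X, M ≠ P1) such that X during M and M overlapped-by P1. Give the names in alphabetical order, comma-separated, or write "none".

P5

Target P1 = [October 6, October 18].
Intermediaries M with M overlapped-by P1: P3, P8.
Via P3 — items with X during P3: P5.
Via P8 — items with X during P8: P5.
Union: P5.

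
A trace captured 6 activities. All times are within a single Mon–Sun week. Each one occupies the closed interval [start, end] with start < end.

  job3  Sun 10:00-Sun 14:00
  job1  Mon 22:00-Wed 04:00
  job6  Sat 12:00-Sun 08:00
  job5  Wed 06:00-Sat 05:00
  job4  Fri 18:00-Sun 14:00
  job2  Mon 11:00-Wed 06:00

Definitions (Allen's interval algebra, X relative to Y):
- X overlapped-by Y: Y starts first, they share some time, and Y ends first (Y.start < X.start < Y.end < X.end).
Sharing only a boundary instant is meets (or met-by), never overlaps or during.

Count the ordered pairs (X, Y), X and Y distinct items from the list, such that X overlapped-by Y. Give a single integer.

1

Checking all 30 ordered pairs for relation 'overlapped-by'; matching pairs in alphabetical order:
(job4, job5): job4 overlapped-by job5 ✓
Count: 1.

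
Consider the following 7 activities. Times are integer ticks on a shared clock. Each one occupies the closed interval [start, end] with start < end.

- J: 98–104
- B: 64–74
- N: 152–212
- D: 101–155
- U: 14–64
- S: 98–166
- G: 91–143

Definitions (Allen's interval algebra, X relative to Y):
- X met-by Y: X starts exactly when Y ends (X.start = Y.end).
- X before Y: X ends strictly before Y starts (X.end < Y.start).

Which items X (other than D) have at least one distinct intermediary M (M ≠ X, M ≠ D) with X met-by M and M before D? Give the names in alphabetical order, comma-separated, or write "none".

Target D = [101, 155].
Intermediaries M with M before D: B, U.
Via B — items with X met-by B: none.
Via U — items with X met-by U: B.
Union: B.

B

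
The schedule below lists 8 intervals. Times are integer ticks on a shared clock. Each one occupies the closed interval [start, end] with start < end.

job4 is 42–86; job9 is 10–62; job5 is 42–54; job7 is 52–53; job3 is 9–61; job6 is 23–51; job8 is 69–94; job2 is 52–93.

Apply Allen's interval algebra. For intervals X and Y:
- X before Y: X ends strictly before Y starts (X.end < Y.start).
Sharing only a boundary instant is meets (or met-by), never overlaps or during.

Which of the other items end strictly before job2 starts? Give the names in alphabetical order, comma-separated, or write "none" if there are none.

Target job2 = [52, 93].
job3 [9, 61] → overlaps → no.
job4 [42, 86] → overlaps → no.
job5 [42, 54] → overlaps → no.
job6 [23, 51] → before → yes.
job7 [52, 53] → starts → no.
job8 [69, 94] → overlapped-by → no.
job9 [10, 62] → overlaps → no.
Result: job6.

job6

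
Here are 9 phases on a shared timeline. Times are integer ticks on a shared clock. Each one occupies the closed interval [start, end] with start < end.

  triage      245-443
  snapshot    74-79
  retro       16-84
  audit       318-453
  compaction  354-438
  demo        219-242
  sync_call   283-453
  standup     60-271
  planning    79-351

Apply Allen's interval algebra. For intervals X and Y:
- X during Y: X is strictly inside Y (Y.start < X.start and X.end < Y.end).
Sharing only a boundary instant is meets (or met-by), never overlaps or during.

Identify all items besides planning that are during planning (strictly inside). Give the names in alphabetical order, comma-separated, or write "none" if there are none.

demo

Target planning = [79, 351].
audit [318, 453] → overlapped-by → no.
compaction [354, 438] → after → no.
demo [219, 242] → during → yes.
retro [16, 84] → overlaps → no.
snapshot [74, 79] → meets → no.
standup [60, 271] → overlaps → no.
sync_call [283, 453] → overlapped-by → no.
triage [245, 443] → overlapped-by → no.
Result: demo.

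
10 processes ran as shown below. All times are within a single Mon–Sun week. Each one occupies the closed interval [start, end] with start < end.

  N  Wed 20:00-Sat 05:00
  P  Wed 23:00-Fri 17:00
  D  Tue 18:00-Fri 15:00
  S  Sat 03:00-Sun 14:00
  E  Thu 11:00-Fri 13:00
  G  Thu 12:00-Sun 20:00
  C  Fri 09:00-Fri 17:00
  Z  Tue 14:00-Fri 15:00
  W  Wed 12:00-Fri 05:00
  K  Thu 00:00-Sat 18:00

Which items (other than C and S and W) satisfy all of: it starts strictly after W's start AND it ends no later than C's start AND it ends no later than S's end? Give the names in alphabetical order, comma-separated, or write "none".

Conditions: its start is strictly after W's start (X.start > Wed 12:00) AND its end is no later than C's start (X.end <= Fri 09:00) AND its end is no later than S's end (X.end <= Sun 14:00).
D: start Tue 18:00 > Wed 12:00? ✗; end Fri 15:00 <= Fri 09:00? ✗; end Fri 15:00 <= Sun 14:00? ✓ → no.
E: start Thu 11:00 > Wed 12:00? ✓; end Fri 13:00 <= Fri 09:00? ✗; end Fri 13:00 <= Sun 14:00? ✓ → no.
G: start Thu 12:00 > Wed 12:00? ✓; end Sun 20:00 <= Fri 09:00? ✗; end Sun 20:00 <= Sun 14:00? ✗ → no.
K: start Thu 00:00 > Wed 12:00? ✓; end Sat 18:00 <= Fri 09:00? ✗; end Sat 18:00 <= Sun 14:00? ✓ → no.
N: start Wed 20:00 > Wed 12:00? ✓; end Sat 05:00 <= Fri 09:00? ✗; end Sat 05:00 <= Sun 14:00? ✓ → no.
P: start Wed 23:00 > Wed 12:00? ✓; end Fri 17:00 <= Fri 09:00? ✗; end Fri 17:00 <= Sun 14:00? ✓ → no.
Z: start Tue 14:00 > Wed 12:00? ✗; end Fri 15:00 <= Fri 09:00? ✗; end Fri 15:00 <= Sun 14:00? ✓ → no.
Result: none.

none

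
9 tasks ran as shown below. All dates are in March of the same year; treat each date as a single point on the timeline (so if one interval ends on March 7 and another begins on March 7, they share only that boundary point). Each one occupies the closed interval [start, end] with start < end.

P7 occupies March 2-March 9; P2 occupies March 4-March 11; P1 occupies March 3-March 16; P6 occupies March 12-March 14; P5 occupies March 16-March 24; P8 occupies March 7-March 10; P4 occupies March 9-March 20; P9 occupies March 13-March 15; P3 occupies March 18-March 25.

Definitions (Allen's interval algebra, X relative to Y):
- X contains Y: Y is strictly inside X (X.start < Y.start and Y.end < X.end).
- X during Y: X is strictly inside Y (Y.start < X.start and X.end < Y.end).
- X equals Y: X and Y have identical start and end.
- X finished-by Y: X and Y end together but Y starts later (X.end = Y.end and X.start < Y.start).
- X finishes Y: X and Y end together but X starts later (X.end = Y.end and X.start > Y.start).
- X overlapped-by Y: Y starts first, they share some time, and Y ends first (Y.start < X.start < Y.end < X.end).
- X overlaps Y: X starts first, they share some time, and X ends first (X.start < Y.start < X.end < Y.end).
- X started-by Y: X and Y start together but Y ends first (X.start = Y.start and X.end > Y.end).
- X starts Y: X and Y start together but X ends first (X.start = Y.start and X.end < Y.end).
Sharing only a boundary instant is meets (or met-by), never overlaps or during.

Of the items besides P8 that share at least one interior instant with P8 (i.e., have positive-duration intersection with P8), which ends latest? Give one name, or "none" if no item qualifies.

P4

Target P8 = [March 7, March 10].
P1 [March 3, March 16] → contains → candidate.
P2 [March 4, March 11] → contains → candidate.
P3 [March 18, March 25] → after → excluded.
P4 [March 9, March 20] → overlapped-by → candidate.
P5 [March 16, March 24] → after → excluded.
P6 [March 12, March 14] → after → excluded.
P7 [March 2, March 9] → overlaps → candidate.
P9 [March 13, March 15] → after → excluded.
Among candidates, latest end is March 20 → P4.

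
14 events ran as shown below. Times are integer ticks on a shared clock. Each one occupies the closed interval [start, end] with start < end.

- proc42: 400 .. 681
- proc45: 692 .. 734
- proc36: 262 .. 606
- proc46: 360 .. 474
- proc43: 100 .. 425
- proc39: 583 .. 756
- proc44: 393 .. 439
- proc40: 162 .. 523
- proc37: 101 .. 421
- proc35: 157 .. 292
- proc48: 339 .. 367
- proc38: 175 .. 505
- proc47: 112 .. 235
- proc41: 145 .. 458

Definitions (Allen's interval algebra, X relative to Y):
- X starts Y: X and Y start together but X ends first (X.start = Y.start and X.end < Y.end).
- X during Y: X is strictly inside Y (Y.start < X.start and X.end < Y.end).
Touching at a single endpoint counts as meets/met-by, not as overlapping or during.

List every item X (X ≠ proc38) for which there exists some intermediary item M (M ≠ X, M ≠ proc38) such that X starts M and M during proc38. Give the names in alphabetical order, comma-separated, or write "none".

none

Target proc38 = [175, 505].
Intermediaries M with M during proc38: proc44, proc46, proc48.
Via proc44 — items with X starts proc44: none.
Via proc46 — items with X starts proc46: none.
Via proc48 — items with X starts proc48: none.
Union: none.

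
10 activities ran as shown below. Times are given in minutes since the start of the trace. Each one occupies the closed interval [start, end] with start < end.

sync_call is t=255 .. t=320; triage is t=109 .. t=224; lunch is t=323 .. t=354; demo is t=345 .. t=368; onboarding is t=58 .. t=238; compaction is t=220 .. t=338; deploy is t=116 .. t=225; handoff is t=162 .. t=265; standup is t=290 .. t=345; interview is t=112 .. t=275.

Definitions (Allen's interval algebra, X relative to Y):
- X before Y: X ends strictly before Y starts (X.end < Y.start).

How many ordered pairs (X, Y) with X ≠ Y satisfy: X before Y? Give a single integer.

Checking all 90 ordered pairs for relation 'before'; matching pairs in alphabetical order:
(compaction, demo): compaction before demo ✓
(deploy, demo): deploy before demo ✓
(deploy, lunch): deploy before lunch ✓
(deploy, standup): deploy before standup ✓
(deploy, sync_call): deploy before sync_call ✓
(handoff, demo): handoff before demo ✓
(handoff, lunch): handoff before lunch ✓
(handoff, standup): handoff before standup ✓
(interview, demo): interview before demo ✓
(interview, lunch): interview before lunch ✓
(interview, standup): interview before standup ✓
(onboarding, demo): onboarding before demo ✓
(onboarding, lunch): onboarding before lunch ✓
(onboarding, standup): onboarding before standup ✓
(onboarding, sync_call): onboarding before sync_call ✓
(sync_call, demo): sync_call before demo ✓
(sync_call, lunch): sync_call before lunch ✓
(triage, demo): triage before demo ✓
(triage, lunch): triage before lunch ✓
(triage, standup): triage before standup ✓
(triage, sync_call): triage before sync_call ✓
Count: 21.

21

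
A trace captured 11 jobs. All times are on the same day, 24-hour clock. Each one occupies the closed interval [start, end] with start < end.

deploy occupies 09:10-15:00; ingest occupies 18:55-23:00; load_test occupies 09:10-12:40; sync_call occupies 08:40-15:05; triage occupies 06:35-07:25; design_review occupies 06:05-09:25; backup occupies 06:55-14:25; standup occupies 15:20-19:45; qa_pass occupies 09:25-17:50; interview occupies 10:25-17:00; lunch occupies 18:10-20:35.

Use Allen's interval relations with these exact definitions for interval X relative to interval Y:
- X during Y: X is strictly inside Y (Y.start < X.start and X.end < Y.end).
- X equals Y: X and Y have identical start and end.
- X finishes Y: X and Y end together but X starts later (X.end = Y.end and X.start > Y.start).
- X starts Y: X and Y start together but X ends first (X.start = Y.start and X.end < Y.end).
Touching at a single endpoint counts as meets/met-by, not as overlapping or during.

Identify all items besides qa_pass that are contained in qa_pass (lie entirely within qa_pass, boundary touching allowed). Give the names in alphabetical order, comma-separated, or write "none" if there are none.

interview

Target qa_pass = [09:25, 17:50].
backup [06:55, 14:25] → overlaps → no.
deploy [09:10, 15:00] → overlaps → no.
design_review [06:05, 09:25] → meets → no.
ingest [18:55, 23:00] → after → no.
interview [10:25, 17:00] → during → yes.
load_test [09:10, 12:40] → overlaps → no.
lunch [18:10, 20:35] → after → no.
standup [15:20, 19:45] → overlapped-by → no.
sync_call [08:40, 15:05] → overlaps → no.
triage [06:35, 07:25] → before → no.
Result: interview.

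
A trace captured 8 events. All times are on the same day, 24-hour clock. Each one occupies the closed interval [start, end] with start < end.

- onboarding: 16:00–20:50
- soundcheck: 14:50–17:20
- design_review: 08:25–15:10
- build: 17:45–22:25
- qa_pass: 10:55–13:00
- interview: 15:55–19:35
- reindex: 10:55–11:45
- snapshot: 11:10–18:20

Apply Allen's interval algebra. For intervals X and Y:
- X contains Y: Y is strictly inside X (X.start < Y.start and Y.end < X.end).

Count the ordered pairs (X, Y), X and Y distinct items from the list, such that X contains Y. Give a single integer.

3

Checking all 56 ordered pairs for relation 'contains'; matching pairs in alphabetical order:
(design_review, qa_pass): design_review contains qa_pass ✓
(design_review, reindex): design_review contains reindex ✓
(snapshot, soundcheck): snapshot contains soundcheck ✓
Count: 3.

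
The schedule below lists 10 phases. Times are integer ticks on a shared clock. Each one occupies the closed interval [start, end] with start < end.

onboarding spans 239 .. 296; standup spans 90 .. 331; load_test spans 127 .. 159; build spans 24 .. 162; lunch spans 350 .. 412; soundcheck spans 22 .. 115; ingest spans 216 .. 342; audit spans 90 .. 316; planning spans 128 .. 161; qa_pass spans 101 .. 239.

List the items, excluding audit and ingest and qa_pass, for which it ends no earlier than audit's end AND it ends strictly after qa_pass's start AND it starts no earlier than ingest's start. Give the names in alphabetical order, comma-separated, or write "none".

Conditions: its end is no earlier than audit's end (X.end >= 316) AND its end is strictly after qa_pass's start (X.end > 101) AND its start is no earlier than ingest's start (X.start >= 216).
build: end 162 >= 316? ✗; end 162 > 101? ✓; start 24 >= 216? ✗ → no.
load_test: end 159 >= 316? ✗; end 159 > 101? ✓; start 127 >= 216? ✗ → no.
lunch: end 412 >= 316? ✓; end 412 > 101? ✓; start 350 >= 216? ✓ → yes.
onboarding: end 296 >= 316? ✗; end 296 > 101? ✓; start 239 >= 216? ✓ → no.
planning: end 161 >= 316? ✗; end 161 > 101? ✓; start 128 >= 216? ✗ → no.
soundcheck: end 115 >= 316? ✗; end 115 > 101? ✓; start 22 >= 216? ✗ → no.
standup: end 331 >= 316? ✓; end 331 > 101? ✓; start 90 >= 216? ✗ → no.
Result: lunch.

lunch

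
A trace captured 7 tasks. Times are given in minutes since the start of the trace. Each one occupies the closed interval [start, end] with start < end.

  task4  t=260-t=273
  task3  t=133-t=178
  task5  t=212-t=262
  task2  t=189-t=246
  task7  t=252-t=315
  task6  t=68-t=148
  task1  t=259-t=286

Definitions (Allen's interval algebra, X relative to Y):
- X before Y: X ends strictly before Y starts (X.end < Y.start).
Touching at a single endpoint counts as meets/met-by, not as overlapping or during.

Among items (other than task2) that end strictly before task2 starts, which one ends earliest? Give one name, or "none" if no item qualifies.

Target task2 = [t=189, t=246].
task1 [t=259, t=286] → after → excluded.
task3 [t=133, t=178] → before → candidate.
task4 [t=260, t=273] → after → excluded.
task5 [t=212, t=262] → overlapped-by → excluded.
task6 [t=68, t=148] → before → candidate.
task7 [t=252, t=315] → after → excluded.
Among candidates, earliest end is t=148 → task6.

task6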